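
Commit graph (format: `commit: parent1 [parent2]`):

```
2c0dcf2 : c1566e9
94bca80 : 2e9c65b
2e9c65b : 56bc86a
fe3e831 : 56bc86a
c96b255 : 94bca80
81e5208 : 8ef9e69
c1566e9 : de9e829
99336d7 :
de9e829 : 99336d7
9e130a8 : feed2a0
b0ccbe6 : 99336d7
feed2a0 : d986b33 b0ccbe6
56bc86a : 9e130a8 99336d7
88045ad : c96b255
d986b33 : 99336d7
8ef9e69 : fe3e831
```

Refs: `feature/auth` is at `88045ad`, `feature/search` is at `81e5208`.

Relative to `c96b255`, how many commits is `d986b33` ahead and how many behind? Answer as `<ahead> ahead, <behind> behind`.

Reachable from d986b33: {99336d7, d986b33}.
Reachable from c96b255: {2e9c65b, 56bc86a, 94bca80, 99336d7, 9e130a8, b0ccbe6, c96b255, d986b33, feed2a0}.
Only in d986b33's history (ahead): {} — 0.
Only in c96b255's history (behind): {2e9c65b, 56bc86a, 94bca80, 9e130a8, b0ccbe6, c96b255, feed2a0} — 7.

0 ahead, 7 behind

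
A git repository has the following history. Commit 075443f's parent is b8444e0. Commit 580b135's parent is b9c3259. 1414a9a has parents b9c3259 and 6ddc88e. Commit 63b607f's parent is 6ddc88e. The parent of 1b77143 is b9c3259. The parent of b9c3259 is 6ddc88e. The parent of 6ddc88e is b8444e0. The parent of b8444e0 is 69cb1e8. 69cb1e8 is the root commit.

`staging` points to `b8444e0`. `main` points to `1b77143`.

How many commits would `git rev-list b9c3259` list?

4

Walking parent pointers from b9c3259: reachable set = {69cb1e8, 6ddc88e, b8444e0, b9c3259}.
That is 4 commits.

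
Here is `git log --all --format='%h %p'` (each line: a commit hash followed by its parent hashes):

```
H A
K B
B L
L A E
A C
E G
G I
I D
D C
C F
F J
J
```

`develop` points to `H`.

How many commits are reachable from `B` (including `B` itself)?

Walking parent pointers from B: reachable set = {A, B, C, D, E, F, G, I, J, L}.
That is 10 commits.

10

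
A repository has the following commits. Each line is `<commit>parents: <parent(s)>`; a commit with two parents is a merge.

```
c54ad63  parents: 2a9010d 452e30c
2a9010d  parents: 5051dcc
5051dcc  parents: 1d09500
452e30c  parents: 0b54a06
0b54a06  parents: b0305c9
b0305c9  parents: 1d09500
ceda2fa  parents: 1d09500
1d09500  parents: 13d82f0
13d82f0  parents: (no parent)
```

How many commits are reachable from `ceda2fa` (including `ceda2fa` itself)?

3

Walking parent pointers from ceda2fa: reachable set = {13d82f0, 1d09500, ceda2fa}.
That is 3 commits.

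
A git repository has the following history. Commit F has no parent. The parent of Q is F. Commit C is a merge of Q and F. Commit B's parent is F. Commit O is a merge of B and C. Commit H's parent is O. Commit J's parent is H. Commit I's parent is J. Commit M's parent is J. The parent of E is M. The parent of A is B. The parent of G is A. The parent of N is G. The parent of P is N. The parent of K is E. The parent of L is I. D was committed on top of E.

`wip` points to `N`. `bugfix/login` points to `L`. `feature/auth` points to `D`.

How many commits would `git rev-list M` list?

8

Walking parent pointers from M: reachable set = {B, C, F, H, J, M, O, Q}.
That is 8 commits.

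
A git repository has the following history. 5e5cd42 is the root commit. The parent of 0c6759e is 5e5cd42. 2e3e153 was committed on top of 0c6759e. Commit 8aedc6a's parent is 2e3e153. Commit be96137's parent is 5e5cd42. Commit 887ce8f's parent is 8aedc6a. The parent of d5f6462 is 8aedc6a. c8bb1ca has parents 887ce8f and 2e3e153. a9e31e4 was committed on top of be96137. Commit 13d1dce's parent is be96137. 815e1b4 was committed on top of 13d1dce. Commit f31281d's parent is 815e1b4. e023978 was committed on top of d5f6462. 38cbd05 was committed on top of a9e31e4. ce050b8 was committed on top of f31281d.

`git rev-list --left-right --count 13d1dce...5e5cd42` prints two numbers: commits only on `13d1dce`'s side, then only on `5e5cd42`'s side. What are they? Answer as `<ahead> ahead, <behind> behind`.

2 ahead, 0 behind

Reachable from 13d1dce: {13d1dce, 5e5cd42, be96137}.
Reachable from 5e5cd42: {5e5cd42}.
Only in 13d1dce's history (ahead): {13d1dce, be96137} — 2.
Only in 5e5cd42's history (behind): {} — 0.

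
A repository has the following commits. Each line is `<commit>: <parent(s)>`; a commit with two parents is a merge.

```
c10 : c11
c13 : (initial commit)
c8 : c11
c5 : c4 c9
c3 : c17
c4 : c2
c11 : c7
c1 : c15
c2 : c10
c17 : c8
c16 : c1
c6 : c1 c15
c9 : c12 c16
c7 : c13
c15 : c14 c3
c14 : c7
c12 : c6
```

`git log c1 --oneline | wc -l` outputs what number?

9

Walking parent pointers from c1: reachable set = {c1, c11, c13, c14, c15, c17, c3, c7, c8}.
That is 9 commits.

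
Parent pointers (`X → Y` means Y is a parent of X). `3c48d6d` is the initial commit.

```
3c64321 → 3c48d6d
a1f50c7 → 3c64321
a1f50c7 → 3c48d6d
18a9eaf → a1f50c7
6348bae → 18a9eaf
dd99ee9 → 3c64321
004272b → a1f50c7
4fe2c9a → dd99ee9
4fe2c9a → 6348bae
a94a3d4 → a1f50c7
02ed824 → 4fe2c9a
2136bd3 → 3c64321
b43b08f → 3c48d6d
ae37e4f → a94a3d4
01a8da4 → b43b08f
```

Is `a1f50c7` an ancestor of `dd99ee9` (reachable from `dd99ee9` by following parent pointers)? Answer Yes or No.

Ancestors of dd99ee9: {3c48d6d, 3c64321, dd99ee9}.
a1f50c7 is not in that set, so it is not an ancestor of dd99ee9.

No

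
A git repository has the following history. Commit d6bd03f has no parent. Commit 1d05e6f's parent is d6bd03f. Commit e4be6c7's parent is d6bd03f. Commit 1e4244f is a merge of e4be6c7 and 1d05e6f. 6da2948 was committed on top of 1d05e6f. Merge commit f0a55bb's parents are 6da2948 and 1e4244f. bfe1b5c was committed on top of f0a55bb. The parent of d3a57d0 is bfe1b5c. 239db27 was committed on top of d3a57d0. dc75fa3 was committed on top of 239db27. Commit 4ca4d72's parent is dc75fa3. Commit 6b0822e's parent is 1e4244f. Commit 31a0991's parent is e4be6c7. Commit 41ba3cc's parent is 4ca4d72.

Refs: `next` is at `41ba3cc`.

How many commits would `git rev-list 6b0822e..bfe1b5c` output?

Reachable from bfe1b5c: {1d05e6f, 1e4244f, 6da2948, bfe1b5c, d6bd03f, e4be6c7, f0a55bb}.
Reachable from 6b0822e: {1d05e6f, 1e4244f, 6b0822e, d6bd03f, e4be6c7}.
In bfe1b5c's history but not 6b0822e's: {6da2948, bfe1b5c, f0a55bb} — 3 commits.

3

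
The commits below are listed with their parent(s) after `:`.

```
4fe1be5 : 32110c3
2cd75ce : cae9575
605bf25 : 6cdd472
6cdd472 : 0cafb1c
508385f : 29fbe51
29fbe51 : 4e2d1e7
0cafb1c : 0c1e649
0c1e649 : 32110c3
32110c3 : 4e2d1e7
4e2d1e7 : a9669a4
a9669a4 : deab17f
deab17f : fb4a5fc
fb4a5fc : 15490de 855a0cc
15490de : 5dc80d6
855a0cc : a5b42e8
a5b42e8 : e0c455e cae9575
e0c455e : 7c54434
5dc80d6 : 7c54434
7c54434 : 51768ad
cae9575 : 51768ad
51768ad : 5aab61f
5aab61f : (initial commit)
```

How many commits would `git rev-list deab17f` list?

Walking parent pointers from deab17f: reachable set = {15490de, 51768ad, 5aab61f, 5dc80d6, 7c54434, 855a0cc, a5b42e8, cae9575, deab17f, e0c455e, fb4a5fc}.
That is 11 commits.

11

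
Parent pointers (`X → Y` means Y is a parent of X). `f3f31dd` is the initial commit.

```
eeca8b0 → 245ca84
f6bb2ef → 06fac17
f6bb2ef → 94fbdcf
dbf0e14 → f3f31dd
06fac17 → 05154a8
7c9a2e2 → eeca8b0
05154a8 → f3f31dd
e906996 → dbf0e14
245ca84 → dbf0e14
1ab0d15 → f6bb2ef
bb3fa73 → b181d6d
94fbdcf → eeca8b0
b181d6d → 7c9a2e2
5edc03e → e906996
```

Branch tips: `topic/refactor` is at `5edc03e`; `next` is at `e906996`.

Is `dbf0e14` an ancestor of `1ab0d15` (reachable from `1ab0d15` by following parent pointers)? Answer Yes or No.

Yes

Ancestors of 1ab0d15 (commits reachable by following parents): {05154a8, 06fac17, 1ab0d15, 245ca84, 94fbdcf, dbf0e14, eeca8b0, f3f31dd, f6bb2ef}.
dbf0e14 is in that set, so it is an ancestor of 1ab0d15.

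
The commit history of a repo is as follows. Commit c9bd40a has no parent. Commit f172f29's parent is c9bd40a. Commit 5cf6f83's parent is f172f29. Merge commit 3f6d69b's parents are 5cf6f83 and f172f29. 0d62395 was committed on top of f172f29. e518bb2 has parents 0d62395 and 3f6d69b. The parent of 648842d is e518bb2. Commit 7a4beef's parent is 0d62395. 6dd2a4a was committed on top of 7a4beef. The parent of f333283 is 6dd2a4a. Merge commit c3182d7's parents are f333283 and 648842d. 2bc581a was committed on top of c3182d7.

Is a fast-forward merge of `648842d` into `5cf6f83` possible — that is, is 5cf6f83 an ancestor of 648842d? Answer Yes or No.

A fast-forward from 5cf6f83 to 648842d is possible iff 5cf6f83 is an ancestor of 648842d.
Ancestors of 648842d: {0d62395, 3f6d69b, 5cf6f83, 648842d, c9bd40a, e518bb2, f172f29}.
5cf6f83 is among them, so fast-forward is possible.

Yes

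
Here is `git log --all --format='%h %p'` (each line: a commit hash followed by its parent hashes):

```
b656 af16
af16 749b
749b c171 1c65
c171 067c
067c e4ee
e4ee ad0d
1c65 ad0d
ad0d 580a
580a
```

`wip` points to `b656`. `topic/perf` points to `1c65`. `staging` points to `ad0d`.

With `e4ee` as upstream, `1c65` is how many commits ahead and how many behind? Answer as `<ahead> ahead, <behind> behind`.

Reachable from 1c65: {1c65, 580a, ad0d}.
Reachable from e4ee: {580a, ad0d, e4ee}.
Only in 1c65's history (ahead): {1c65} — 1.
Only in e4ee's history (behind): {e4ee} — 1.

1 ahead, 1 behind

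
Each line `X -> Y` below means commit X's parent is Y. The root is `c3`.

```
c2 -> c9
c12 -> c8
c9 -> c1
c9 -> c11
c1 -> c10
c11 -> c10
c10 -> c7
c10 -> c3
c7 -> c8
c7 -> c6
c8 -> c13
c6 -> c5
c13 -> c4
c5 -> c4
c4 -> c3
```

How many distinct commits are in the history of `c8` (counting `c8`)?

4

Walking parent pointers from c8: reachable set = {c13, c3, c4, c8}.
That is 4 commits.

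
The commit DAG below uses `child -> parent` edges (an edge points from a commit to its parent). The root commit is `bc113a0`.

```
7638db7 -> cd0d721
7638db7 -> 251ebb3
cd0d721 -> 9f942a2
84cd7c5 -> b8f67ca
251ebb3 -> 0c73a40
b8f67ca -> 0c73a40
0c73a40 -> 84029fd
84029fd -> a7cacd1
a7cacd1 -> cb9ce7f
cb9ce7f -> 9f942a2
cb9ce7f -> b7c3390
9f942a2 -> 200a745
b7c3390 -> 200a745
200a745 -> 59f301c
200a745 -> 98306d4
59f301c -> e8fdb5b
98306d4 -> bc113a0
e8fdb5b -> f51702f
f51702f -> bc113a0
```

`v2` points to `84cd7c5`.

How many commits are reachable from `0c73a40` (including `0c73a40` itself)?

Walking parent pointers from 0c73a40: reachable set = {0c73a40, 200a745, 59f301c, 84029fd, 98306d4, 9f942a2, a7cacd1, b7c3390, bc113a0, cb9ce7f, e8fdb5b, f51702f}.
That is 12 commits.

12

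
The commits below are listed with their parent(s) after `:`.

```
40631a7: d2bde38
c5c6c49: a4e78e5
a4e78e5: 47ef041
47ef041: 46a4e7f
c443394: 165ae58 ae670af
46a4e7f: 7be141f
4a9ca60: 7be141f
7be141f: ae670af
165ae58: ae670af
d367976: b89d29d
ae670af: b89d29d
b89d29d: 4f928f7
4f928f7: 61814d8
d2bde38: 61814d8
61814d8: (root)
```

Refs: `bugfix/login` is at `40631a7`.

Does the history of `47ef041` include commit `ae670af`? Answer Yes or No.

Ancestors of 47ef041 (commits reachable by following parents): {46a4e7f, 47ef041, 4f928f7, 61814d8, 7be141f, ae670af, b89d29d}.
ae670af is in that set, so it is an ancestor of 47ef041.

Yes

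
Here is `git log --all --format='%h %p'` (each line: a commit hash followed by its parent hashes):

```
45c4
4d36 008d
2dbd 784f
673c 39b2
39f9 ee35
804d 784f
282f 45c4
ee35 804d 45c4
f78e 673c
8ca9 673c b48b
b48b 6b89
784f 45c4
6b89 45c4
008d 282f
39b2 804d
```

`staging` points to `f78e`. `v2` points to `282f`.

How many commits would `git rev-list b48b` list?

Walking parent pointers from b48b: reachable set = {45c4, 6b89, b48b}.
That is 3 commits.

3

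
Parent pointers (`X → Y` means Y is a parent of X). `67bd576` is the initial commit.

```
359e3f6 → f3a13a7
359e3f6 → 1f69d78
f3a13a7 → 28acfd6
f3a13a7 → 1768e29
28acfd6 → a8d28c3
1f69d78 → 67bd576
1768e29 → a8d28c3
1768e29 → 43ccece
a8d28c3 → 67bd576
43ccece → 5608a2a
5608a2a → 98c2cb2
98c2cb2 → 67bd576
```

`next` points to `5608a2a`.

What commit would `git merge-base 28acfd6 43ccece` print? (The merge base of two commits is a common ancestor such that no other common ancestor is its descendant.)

67bd576

Ancestors of 28acfd6: {28acfd6, 67bd576, a8d28c3}.
Ancestors of 43ccece: {43ccece, 5608a2a, 67bd576, 98c2cb2}.
Common ancestors: {67bd576}.
The only common ancestor is 67bd576, so it is the merge base.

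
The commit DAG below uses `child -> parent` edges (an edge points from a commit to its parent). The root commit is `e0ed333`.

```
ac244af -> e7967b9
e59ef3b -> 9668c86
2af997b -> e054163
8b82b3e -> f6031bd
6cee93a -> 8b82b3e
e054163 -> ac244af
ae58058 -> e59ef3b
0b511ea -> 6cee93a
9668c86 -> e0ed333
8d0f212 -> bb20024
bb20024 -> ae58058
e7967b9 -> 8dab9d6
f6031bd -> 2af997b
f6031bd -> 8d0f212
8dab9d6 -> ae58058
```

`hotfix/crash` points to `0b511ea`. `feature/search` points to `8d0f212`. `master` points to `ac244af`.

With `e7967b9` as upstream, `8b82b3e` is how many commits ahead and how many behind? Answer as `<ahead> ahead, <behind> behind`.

7 ahead, 0 behind

Reachable from 8b82b3e: {2af997b, 8b82b3e, 8d0f212, 8dab9d6, 9668c86, ac244af, ae58058, bb20024, e054163, e0ed333, e59ef3b, e7967b9, f6031bd}.
Reachable from e7967b9: {8dab9d6, 9668c86, ae58058, e0ed333, e59ef3b, e7967b9}.
Only in 8b82b3e's history (ahead): {2af997b, 8b82b3e, 8d0f212, ac244af, bb20024, e054163, f6031bd} — 7.
Only in e7967b9's history (behind): {} — 0.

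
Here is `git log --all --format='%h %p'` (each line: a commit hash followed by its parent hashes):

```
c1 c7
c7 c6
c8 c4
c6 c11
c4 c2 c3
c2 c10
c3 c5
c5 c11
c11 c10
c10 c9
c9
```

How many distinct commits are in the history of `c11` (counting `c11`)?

Walking parent pointers from c11: reachable set = {c10, c11, c9}.
That is 3 commits.

3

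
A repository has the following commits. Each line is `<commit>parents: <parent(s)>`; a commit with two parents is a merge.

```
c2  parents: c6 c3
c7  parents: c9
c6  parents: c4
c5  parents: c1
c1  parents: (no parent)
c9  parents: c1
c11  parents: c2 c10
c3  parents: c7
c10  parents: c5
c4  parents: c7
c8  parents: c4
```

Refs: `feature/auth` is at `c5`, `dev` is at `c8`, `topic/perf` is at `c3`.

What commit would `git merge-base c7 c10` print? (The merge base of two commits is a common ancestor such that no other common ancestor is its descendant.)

Ancestors of c7: {c1, c7, c9}.
Ancestors of c10: {c1, c10, c5}.
Common ancestors: {c1}.
The only common ancestor is c1, so it is the merge base.

c1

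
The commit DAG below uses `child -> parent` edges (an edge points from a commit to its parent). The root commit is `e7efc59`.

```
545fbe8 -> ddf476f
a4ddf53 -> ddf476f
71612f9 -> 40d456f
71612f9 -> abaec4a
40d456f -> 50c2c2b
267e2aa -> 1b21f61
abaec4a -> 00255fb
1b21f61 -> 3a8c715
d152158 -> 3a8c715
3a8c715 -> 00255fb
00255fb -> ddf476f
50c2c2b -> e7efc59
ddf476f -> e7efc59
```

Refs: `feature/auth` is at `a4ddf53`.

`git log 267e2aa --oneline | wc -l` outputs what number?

6

Walking parent pointers from 267e2aa: reachable set = {00255fb, 1b21f61, 267e2aa, 3a8c715, ddf476f, e7efc59}.
That is 6 commits.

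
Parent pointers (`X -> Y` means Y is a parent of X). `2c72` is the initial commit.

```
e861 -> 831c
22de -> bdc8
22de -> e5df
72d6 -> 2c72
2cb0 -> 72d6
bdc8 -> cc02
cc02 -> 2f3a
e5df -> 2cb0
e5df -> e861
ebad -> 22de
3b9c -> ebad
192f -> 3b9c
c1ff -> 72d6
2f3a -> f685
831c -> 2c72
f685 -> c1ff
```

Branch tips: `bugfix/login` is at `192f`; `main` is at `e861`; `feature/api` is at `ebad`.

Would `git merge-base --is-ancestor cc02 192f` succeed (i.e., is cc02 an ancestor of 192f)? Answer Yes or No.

Ancestors of 192f (commits reachable by following parents): {192f, 22de, 2c72, 2cb0, 2f3a, 3b9c, 72d6, 831c, bdc8, c1ff, cc02, e5df, e861, ebad, f685}.
cc02 is in that set, so it is an ancestor of 192f.

Yes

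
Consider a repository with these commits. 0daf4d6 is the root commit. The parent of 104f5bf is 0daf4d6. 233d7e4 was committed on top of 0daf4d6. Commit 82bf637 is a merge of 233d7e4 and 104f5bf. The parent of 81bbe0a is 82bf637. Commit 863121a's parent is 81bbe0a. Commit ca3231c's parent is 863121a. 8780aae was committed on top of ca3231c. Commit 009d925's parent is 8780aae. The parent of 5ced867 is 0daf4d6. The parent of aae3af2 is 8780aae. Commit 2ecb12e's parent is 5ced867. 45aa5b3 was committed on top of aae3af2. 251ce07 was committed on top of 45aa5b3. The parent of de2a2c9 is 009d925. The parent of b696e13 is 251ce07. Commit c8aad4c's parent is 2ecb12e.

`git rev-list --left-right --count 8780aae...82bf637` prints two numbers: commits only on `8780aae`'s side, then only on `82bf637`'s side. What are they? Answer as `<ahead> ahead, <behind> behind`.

4 ahead, 0 behind

Reachable from 8780aae: {0daf4d6, 104f5bf, 233d7e4, 81bbe0a, 82bf637, 863121a, 8780aae, ca3231c}.
Reachable from 82bf637: {0daf4d6, 104f5bf, 233d7e4, 82bf637}.
Only in 8780aae's history (ahead): {81bbe0a, 863121a, 8780aae, ca3231c} — 4.
Only in 82bf637's history (behind): {} — 0.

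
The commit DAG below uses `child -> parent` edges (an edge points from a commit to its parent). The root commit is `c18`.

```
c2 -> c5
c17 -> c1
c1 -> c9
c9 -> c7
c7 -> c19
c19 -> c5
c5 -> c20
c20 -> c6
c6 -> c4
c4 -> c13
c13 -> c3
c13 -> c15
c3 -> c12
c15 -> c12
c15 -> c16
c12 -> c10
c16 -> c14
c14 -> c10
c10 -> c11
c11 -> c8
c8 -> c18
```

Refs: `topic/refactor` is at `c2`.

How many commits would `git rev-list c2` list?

15

Walking parent pointers from c2: reachable set = {c10, c11, c12, c13, c14, c15, c16, c18, c2, c20, c3, c4, c5, c6, c8}.
That is 15 commits.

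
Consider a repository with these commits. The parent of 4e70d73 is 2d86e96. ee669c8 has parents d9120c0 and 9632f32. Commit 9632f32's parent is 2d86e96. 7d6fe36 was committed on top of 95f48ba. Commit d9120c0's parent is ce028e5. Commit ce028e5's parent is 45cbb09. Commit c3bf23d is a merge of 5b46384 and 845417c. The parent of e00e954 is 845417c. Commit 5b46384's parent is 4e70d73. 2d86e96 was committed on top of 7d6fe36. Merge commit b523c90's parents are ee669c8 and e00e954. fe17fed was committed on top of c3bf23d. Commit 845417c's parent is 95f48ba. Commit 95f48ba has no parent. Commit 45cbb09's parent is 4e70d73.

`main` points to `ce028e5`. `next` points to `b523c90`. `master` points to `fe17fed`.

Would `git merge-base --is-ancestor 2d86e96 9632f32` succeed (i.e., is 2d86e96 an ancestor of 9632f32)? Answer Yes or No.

Ancestors of 9632f32 (commits reachable by following parents): {2d86e96, 7d6fe36, 95f48ba, 9632f32}.
2d86e96 is in that set, so it is an ancestor of 9632f32.

Yes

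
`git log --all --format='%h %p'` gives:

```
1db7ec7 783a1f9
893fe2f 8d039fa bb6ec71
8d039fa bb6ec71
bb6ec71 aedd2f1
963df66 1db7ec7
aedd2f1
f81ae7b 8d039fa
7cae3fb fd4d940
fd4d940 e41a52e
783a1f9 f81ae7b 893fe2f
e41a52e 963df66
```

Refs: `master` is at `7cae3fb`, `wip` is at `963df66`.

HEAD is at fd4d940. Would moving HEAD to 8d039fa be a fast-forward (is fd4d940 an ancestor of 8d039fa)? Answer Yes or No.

No

A fast-forward from fd4d940 to 8d039fa is possible iff fd4d940 is an ancestor of 8d039fa.
Ancestors of 8d039fa: {8d039fa, aedd2f1, bb6ec71}.
fd4d940 is not among them, so fast-forward is not possible.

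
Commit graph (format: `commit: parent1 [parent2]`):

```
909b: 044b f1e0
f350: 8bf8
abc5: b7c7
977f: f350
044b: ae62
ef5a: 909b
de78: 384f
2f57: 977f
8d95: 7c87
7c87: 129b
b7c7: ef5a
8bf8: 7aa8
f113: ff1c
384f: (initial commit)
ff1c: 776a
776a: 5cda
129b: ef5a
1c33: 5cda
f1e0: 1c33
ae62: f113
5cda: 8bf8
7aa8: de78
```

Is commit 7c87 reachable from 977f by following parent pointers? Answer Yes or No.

Ancestors of 977f: {384f, 7aa8, 8bf8, 977f, de78, f350}.
7c87 is not in that set, so it is not an ancestor of 977f.

No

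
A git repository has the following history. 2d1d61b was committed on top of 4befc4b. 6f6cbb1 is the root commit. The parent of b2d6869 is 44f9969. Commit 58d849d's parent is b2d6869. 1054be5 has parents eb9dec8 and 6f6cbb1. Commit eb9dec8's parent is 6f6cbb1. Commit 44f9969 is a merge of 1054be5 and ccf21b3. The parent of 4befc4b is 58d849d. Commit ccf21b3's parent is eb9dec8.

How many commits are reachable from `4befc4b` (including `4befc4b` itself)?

8

Walking parent pointers from 4befc4b: reachable set = {1054be5, 44f9969, 4befc4b, 58d849d, 6f6cbb1, b2d6869, ccf21b3, eb9dec8}.
That is 8 commits.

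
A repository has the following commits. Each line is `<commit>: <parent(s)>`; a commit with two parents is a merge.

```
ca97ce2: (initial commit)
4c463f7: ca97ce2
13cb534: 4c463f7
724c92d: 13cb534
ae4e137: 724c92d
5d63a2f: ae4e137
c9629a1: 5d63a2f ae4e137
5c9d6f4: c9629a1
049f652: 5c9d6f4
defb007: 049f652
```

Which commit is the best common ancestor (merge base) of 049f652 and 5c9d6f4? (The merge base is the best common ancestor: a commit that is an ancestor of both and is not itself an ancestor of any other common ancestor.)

Ancestors of 049f652: {049f652, 13cb534, 4c463f7, 5c9d6f4, 5d63a2f, 724c92d, ae4e137, c9629a1, ca97ce2}.
Ancestors of 5c9d6f4: {13cb534, 4c463f7, 5c9d6f4, 5d63a2f, 724c92d, ae4e137, c9629a1, ca97ce2}.
Common ancestors: {13cb534, 4c463f7, 5c9d6f4, 5d63a2f, 724c92d, ae4e137, c9629a1, ca97ce2}.
Among these, 5c9d6f4 is not an ancestor of any other common ancestor — it is the merge base.

5c9d6f4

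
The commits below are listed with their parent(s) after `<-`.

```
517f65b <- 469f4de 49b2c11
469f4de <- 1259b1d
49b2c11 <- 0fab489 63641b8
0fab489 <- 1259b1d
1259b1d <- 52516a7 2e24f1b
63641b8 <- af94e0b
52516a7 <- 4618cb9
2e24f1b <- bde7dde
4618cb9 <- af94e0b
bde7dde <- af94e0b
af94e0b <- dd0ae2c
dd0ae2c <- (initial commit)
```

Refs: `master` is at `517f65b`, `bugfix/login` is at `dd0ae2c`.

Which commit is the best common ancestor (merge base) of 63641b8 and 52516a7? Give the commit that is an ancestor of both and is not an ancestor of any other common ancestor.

af94e0b

Ancestors of 63641b8: {63641b8, af94e0b, dd0ae2c}.
Ancestors of 52516a7: {4618cb9, 52516a7, af94e0b, dd0ae2c}.
Common ancestors: {af94e0b, dd0ae2c}.
Among these, af94e0b is not an ancestor of any other common ancestor — it is the merge base.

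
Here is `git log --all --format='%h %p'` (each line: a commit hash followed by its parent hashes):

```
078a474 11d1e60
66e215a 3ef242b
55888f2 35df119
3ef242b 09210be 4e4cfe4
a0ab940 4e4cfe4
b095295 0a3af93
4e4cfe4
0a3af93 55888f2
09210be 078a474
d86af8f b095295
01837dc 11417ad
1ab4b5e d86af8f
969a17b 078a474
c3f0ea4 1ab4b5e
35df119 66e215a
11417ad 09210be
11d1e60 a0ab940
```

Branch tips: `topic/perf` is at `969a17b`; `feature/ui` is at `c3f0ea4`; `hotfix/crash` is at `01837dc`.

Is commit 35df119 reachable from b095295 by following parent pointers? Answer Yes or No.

Yes

Ancestors of b095295 (commits reachable by following parents): {078a474, 09210be, 0a3af93, 11d1e60, 35df119, 3ef242b, 4e4cfe4, 55888f2, 66e215a, a0ab940, b095295}.
35df119 is in that set, so it is an ancestor of b095295.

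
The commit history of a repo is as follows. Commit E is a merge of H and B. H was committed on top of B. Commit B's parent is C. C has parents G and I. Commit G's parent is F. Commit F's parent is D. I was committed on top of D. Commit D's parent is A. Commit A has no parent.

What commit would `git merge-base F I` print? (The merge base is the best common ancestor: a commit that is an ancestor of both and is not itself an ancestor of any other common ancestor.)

D

Ancestors of F: {A, D, F}.
Ancestors of I: {A, D, I}.
Common ancestors: {A, D}.
Among these, D is not an ancestor of any other common ancestor — it is the merge base.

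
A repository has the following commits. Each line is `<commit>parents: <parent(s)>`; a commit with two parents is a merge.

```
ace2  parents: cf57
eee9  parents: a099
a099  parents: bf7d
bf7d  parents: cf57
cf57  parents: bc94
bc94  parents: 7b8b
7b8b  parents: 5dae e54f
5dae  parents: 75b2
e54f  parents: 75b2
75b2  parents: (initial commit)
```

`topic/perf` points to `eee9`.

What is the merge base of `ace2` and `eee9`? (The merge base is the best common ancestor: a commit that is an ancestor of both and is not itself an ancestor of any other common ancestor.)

cf57

Ancestors of ace2: {5dae, 75b2, 7b8b, ace2, bc94, cf57, e54f}.
Ancestors of eee9: {5dae, 75b2, 7b8b, a099, bc94, bf7d, cf57, e54f, eee9}.
Common ancestors: {5dae, 75b2, 7b8b, bc94, cf57, e54f}.
Among these, cf57 is not an ancestor of any other common ancestor — it is the merge base.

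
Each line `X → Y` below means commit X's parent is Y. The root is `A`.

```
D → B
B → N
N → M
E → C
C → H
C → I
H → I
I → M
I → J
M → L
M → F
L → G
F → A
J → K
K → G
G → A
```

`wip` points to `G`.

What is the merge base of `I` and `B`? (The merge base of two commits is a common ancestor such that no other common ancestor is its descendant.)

M

Ancestors of I: {A, F, G, I, J, K, L, M}.
Ancestors of B: {A, B, F, G, L, M, N}.
Common ancestors: {A, F, G, L, M}.
Among these, M is not an ancestor of any other common ancestor — it is the merge base.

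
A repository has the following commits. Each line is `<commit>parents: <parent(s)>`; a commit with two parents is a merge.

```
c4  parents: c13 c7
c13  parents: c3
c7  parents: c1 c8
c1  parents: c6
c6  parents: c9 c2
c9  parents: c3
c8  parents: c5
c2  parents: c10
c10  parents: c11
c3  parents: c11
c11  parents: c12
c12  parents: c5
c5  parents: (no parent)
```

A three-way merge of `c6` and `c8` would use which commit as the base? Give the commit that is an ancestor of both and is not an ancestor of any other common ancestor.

Ancestors of c6: {c10, c11, c12, c2, c3, c5, c6, c9}.
Ancestors of c8: {c5, c8}.
Common ancestors: {c5}.
The only common ancestor is c5, so it is the merge base.

c5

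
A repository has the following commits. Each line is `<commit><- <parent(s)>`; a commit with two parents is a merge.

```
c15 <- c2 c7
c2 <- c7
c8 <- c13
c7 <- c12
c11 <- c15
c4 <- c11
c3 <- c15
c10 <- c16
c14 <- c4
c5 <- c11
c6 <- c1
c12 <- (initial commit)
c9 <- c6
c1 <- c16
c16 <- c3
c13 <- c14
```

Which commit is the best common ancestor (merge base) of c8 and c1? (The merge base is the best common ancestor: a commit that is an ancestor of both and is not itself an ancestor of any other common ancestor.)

c15

Ancestors of c8: {c11, c12, c13, c14, c15, c2, c4, c7, c8}.
Ancestors of c1: {c1, c12, c15, c16, c2, c3, c7}.
Common ancestors: {c12, c15, c2, c7}.
Among these, c15 is not an ancestor of any other common ancestor — it is the merge base.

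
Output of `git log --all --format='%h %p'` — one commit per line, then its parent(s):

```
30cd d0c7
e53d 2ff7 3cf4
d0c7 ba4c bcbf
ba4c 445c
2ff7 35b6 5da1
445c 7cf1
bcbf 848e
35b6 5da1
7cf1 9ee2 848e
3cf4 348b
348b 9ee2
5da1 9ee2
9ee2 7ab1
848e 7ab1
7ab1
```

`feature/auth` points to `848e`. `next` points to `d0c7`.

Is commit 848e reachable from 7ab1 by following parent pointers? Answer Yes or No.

Ancestors of 7ab1: {7ab1}.
848e is not in that set, so it is not an ancestor of 7ab1.

No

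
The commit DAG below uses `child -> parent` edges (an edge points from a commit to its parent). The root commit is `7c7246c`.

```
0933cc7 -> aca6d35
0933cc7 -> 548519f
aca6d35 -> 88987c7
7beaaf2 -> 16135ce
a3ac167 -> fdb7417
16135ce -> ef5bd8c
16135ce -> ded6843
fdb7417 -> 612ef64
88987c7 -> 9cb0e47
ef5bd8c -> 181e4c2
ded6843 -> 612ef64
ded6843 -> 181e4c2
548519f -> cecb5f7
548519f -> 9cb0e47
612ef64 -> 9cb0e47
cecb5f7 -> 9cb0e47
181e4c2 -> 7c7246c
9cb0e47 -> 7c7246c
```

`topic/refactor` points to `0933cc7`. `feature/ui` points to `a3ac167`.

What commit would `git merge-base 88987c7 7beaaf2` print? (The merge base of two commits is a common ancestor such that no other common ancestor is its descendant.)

9cb0e47

Ancestors of 88987c7: {7c7246c, 88987c7, 9cb0e47}.
Ancestors of 7beaaf2: {16135ce, 181e4c2, 612ef64, 7beaaf2, 7c7246c, 9cb0e47, ded6843, ef5bd8c}.
Common ancestors: {7c7246c, 9cb0e47}.
Among these, 9cb0e47 is not an ancestor of any other common ancestor — it is the merge base.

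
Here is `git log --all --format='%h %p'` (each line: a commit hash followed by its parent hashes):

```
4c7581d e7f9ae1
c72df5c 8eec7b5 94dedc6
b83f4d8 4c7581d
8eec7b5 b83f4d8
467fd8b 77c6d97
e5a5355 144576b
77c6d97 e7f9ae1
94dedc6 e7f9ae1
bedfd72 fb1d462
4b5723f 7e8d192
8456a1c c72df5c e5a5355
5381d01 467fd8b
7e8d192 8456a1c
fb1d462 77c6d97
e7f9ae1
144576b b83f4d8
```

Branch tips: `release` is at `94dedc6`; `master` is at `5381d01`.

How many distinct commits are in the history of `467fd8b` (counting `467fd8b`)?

Walking parent pointers from 467fd8b: reachable set = {467fd8b, 77c6d97, e7f9ae1}.
That is 3 commits.

3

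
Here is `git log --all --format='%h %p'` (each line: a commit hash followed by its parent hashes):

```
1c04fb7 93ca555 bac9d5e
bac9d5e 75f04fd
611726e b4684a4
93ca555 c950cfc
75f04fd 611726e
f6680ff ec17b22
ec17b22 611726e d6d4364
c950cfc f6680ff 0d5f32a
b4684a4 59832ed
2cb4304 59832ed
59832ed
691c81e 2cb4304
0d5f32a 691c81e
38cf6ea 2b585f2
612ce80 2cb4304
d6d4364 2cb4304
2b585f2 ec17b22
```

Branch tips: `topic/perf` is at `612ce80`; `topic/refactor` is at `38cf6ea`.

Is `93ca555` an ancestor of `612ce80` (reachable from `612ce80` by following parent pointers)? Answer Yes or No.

Ancestors of 612ce80: {2cb4304, 59832ed, 612ce80}.
93ca555 is not in that set, so it is not an ancestor of 612ce80.

No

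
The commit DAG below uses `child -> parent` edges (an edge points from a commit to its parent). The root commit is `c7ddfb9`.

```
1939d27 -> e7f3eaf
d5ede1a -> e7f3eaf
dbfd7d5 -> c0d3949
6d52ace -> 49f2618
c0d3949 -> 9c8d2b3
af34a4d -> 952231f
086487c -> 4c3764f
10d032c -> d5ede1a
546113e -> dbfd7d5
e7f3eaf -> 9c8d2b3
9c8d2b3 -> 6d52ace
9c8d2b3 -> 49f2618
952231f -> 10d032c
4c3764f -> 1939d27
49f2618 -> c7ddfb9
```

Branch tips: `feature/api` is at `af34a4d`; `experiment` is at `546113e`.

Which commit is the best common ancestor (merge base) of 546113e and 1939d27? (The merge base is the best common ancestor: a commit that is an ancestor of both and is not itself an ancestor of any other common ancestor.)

9c8d2b3

Ancestors of 546113e: {49f2618, 546113e, 6d52ace, 9c8d2b3, c0d3949, c7ddfb9, dbfd7d5}.
Ancestors of 1939d27: {1939d27, 49f2618, 6d52ace, 9c8d2b3, c7ddfb9, e7f3eaf}.
Common ancestors: {49f2618, 6d52ace, 9c8d2b3, c7ddfb9}.
Among these, 9c8d2b3 is not an ancestor of any other common ancestor — it is the merge base.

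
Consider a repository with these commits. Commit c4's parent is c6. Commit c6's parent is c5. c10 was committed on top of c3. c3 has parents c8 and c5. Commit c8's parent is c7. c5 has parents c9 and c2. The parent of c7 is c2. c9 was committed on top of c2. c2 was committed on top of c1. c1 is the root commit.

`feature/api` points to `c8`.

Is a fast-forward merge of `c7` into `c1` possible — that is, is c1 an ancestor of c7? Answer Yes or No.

A fast-forward from c1 to c7 is possible iff c1 is an ancestor of c7.
Ancestors of c7: {c1, c2, c7}.
c1 is among them, so fast-forward is possible.

Yes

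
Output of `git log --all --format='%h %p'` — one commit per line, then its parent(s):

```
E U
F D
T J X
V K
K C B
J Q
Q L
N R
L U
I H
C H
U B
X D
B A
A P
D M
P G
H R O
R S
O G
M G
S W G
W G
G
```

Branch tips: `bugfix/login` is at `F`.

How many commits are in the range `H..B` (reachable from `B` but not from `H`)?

Reachable from B: {A, B, G, P}.
Reachable from H: {G, H, O, R, S, W}.
In B's history but not H's: {A, B, P} — 3 commits.

3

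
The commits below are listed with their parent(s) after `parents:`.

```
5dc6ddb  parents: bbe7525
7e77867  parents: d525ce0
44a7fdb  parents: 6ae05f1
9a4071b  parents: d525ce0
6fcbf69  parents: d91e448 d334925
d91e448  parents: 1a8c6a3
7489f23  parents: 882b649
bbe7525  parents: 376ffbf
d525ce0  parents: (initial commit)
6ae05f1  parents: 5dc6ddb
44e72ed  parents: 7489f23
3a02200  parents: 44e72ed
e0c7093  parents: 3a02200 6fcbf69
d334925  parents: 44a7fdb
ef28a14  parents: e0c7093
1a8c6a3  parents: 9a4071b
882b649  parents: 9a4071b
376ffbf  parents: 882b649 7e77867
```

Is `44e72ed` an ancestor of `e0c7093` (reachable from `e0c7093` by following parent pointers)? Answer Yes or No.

Ancestors of e0c7093 (commits reachable by following parents): {1a8c6a3, 376ffbf, 3a02200, 44a7fdb, 44e72ed, 5dc6ddb, 6ae05f1, 6fcbf69, 7489f23, 7e77867, 882b649, 9a4071b, bbe7525, d334925, d525ce0, d91e448, e0c7093}.
44e72ed is in that set, so it is an ancestor of e0c7093.

Yes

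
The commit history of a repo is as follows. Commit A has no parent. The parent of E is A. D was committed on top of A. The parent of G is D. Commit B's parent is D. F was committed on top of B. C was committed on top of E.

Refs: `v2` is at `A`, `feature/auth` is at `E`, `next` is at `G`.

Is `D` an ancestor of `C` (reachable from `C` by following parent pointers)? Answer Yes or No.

Ancestors of C: {A, C, E}.
D is not in that set, so it is not an ancestor of C.

No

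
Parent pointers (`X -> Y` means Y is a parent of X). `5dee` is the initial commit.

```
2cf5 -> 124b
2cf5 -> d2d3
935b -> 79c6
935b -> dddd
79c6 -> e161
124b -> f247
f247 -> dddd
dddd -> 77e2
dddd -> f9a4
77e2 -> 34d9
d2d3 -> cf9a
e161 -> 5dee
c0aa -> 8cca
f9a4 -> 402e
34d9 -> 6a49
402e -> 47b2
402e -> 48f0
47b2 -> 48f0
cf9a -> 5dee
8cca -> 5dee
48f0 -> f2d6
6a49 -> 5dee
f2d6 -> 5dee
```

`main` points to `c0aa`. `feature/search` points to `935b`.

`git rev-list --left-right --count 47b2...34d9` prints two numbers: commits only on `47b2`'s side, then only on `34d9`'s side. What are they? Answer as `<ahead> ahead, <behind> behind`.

3 ahead, 2 behind

Reachable from 47b2: {47b2, 48f0, 5dee, f2d6}.
Reachable from 34d9: {34d9, 5dee, 6a49}.
Only in 47b2's history (ahead): {47b2, 48f0, f2d6} — 3.
Only in 34d9's history (behind): {34d9, 6a49} — 2.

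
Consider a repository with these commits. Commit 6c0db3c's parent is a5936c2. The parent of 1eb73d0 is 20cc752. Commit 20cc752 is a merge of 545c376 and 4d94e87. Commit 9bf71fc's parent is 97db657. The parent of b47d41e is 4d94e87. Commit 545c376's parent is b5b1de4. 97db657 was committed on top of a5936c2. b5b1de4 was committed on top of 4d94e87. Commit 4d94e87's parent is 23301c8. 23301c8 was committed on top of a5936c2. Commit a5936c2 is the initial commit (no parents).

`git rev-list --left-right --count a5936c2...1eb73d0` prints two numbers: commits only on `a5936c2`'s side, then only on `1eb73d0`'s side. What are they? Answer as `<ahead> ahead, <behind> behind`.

Reachable from a5936c2: {a5936c2}.
Reachable from 1eb73d0: {1eb73d0, 20cc752, 23301c8, 4d94e87, 545c376, a5936c2, b5b1de4}.
Only in a5936c2's history (ahead): {} — 0.
Only in 1eb73d0's history (behind): {1eb73d0, 20cc752, 23301c8, 4d94e87, 545c376, b5b1de4} — 6.

0 ahead, 6 behind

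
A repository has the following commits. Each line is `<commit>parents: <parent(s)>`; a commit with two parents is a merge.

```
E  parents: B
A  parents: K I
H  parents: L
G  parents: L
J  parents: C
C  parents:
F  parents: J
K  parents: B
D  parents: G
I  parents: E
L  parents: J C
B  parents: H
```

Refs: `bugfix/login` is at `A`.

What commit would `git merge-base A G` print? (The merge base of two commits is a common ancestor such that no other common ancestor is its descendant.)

L

Ancestors of A: {A, B, C, E, H, I, J, K, L}.
Ancestors of G: {C, G, J, L}.
Common ancestors: {C, J, L}.
Among these, L is not an ancestor of any other common ancestor — it is the merge base.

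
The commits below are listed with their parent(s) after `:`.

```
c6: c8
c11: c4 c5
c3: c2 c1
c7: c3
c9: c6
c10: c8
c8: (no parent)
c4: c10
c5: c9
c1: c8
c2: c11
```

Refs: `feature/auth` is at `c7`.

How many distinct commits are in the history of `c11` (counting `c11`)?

7

Walking parent pointers from c11: reachable set = {c10, c11, c4, c5, c6, c8, c9}.
That is 7 commits.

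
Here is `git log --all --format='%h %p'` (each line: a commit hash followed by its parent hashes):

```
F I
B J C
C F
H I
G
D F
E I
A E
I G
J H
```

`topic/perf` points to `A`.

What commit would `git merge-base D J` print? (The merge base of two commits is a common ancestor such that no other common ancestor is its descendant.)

Ancestors of D: {D, F, G, I}.
Ancestors of J: {G, H, I, J}.
Common ancestors: {G, I}.
Among these, I is not an ancestor of any other common ancestor — it is the merge base.

I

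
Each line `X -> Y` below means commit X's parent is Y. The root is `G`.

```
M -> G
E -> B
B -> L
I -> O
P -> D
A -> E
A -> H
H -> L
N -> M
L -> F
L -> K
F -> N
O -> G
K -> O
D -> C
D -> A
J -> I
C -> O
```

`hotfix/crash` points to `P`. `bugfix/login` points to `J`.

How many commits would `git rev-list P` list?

14

Walking parent pointers from P: reachable set = {A, B, C, D, E, F, G, H, K, L, M, N, O, P}.
That is 14 commits.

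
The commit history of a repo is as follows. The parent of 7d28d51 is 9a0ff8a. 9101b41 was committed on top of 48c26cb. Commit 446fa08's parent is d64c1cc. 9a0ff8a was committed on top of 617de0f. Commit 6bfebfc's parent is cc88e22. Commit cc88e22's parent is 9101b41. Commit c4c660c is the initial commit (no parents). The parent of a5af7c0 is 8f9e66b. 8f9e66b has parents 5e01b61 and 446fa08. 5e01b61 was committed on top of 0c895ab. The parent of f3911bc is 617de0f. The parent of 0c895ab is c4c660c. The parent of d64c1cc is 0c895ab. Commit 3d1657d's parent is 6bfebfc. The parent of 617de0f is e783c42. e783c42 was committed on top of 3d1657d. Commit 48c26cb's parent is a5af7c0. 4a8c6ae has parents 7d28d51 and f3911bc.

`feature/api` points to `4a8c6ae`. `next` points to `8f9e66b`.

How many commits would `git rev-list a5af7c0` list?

7

Walking parent pointers from a5af7c0: reachable set = {0c895ab, 446fa08, 5e01b61, 8f9e66b, a5af7c0, c4c660c, d64c1cc}.
That is 7 commits.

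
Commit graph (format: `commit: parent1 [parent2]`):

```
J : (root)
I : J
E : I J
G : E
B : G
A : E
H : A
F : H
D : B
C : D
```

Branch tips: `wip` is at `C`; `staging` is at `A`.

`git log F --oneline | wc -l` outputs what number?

6

Walking parent pointers from F: reachable set = {A, E, F, H, I, J}.
That is 6 commits.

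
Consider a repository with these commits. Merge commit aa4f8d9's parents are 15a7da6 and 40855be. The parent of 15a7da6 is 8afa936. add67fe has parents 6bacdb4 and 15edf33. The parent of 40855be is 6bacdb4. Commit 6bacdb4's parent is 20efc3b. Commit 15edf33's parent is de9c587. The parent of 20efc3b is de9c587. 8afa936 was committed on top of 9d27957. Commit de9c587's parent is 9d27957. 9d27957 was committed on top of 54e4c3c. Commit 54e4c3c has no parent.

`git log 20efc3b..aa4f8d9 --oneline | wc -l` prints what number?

Reachable from aa4f8d9: {15a7da6, 20efc3b, 40855be, 54e4c3c, 6bacdb4, 8afa936, 9d27957, aa4f8d9, de9c587}.
Reachable from 20efc3b: {20efc3b, 54e4c3c, 9d27957, de9c587}.
In aa4f8d9's history but not 20efc3b's: {15a7da6, 40855be, 6bacdb4, 8afa936, aa4f8d9} — 5 commits.

5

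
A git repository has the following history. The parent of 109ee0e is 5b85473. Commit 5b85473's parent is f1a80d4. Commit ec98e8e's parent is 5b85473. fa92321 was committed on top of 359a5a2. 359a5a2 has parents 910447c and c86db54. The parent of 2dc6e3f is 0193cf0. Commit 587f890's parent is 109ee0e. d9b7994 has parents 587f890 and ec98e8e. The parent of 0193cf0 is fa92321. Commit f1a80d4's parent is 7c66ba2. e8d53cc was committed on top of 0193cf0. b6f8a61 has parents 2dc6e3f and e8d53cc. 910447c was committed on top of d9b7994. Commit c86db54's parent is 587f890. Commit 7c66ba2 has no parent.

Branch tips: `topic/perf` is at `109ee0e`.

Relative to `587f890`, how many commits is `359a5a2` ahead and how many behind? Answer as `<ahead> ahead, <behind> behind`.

Reachable from 359a5a2: {109ee0e, 359a5a2, 587f890, 5b85473, 7c66ba2, 910447c, c86db54, d9b7994, ec98e8e, f1a80d4}.
Reachable from 587f890: {109ee0e, 587f890, 5b85473, 7c66ba2, f1a80d4}.
Only in 359a5a2's history (ahead): {359a5a2, 910447c, c86db54, d9b7994, ec98e8e} — 5.
Only in 587f890's history (behind): {} — 0.

5 ahead, 0 behind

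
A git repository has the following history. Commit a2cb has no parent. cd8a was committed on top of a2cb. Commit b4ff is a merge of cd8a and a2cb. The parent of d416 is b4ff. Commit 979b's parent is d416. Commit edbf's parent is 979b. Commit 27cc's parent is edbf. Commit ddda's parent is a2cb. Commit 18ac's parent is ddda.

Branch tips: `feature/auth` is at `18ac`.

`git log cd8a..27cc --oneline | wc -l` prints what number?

Reachable from 27cc: {27cc, 979b, a2cb, b4ff, cd8a, d416, edbf}.
Reachable from cd8a: {a2cb, cd8a}.
In 27cc's history but not cd8a's: {27cc, 979b, b4ff, d416, edbf} — 5 commits.

5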